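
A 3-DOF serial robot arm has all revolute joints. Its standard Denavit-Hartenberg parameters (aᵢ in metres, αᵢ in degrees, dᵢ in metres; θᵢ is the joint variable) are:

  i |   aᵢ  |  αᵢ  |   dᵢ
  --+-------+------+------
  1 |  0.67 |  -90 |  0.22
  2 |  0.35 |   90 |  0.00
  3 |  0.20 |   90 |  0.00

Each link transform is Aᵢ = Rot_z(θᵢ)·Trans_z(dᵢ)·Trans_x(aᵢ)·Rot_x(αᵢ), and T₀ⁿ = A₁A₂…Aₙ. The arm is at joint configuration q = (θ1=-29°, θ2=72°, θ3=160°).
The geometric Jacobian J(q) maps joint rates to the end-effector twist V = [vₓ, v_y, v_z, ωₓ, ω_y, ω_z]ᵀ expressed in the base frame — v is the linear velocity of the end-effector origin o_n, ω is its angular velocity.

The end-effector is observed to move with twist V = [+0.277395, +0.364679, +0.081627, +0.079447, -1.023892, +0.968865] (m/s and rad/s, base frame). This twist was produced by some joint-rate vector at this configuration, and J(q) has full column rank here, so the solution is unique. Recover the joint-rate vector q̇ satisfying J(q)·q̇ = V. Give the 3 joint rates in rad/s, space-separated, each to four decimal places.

0.7850 -0.8570 0.5950

o_n = [0.6630, -0.2893, 0.0659]
J₁: ẑ×o_n = [0.2893, 0.6630, -0.0000], ω = ẑ
J2: z=[0.4848, 0.8746, 0.0000] o=[0.5860, -0.3248, 0.2200] → [-0.1348, 0.0747, -0.0501, 0.4848, 0.8746, 0.0000]
J3: z=[0.8318, -0.4611, 0.3090] o=[0.6806, -0.3773, -0.1129] → [-0.1096, -0.1541, 0.0651, 0.8318, -0.4611, 0.3090]
q̇ = J⁺·V = [0.7850, -0.8570, 0.5950]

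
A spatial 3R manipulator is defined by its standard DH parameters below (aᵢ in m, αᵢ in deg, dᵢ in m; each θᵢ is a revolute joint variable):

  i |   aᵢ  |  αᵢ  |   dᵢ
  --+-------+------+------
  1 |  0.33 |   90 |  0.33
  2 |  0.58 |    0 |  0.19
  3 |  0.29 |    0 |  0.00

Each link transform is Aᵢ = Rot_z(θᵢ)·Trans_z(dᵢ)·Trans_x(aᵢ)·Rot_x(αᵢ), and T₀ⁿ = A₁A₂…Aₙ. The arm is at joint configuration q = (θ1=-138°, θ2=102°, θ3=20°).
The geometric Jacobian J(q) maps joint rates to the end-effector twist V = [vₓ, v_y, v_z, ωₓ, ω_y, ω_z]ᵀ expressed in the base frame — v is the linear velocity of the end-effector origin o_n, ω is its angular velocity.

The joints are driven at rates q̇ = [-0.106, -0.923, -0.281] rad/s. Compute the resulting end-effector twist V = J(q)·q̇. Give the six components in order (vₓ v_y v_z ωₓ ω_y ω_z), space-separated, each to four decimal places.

-0.5982 -0.5307 0.2963 0.8056 -0.8947 -0.1060

o_n = [-0.1686, 0.1039, 1.1433]
J₁: ẑ×o_n = [-0.1039, -0.1686, 0.0000], ω = ẑ
J2: z=[-0.6691, 0.7431, 0.0000] o=[-0.2452, -0.2208, 0.3300] → [0.6044, 0.5442, -0.2743, -0.6691, 0.7431, 0.0000]
J3: z=[-0.6691, 0.7431, 0.0000] o=[-0.2828, 0.0011, 0.8973] → [0.1828, 0.1646, -0.1537, -0.6691, 0.7431, 0.0000]
V = J·q̇ = [-0.5982, -0.5307, 0.2963, 0.8056, -0.8947, -0.1060]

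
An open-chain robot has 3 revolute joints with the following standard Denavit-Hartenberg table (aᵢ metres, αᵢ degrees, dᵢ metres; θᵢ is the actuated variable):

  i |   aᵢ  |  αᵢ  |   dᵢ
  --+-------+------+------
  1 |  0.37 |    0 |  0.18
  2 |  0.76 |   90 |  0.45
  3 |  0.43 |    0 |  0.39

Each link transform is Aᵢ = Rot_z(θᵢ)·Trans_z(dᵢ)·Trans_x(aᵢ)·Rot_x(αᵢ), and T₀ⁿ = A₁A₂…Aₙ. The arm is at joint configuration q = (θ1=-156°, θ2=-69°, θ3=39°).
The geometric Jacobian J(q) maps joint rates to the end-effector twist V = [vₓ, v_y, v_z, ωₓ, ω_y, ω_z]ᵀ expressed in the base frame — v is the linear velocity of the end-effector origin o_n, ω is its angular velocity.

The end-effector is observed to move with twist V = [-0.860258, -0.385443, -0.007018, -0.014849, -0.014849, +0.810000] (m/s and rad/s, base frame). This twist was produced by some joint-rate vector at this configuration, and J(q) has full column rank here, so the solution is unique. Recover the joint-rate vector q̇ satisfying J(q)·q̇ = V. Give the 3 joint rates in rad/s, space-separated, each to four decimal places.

-0.0410 0.8510 -0.0210

o_n = [-0.8359, 0.8990, 0.9006]
J₁: ẑ×o_n = [-0.8990, -0.8359, 0.0000], ω = ẑ
J2: z=[0.0000, 0.0000, 1.0000] o=[-0.3380, -0.1505, 0.1800] → [-1.0495, -0.4979, 0.0000, 0.0000, 0.0000, 1.0000]
J3: z=[0.7071, 0.7071, 0.0000] o=[-0.8754, 0.3869, 0.6300] → [0.1913, -0.1913, 0.3342, 0.7071, 0.7071, 0.0000]
q̇ = J⁺·V = [-0.0410, 0.8510, -0.0210]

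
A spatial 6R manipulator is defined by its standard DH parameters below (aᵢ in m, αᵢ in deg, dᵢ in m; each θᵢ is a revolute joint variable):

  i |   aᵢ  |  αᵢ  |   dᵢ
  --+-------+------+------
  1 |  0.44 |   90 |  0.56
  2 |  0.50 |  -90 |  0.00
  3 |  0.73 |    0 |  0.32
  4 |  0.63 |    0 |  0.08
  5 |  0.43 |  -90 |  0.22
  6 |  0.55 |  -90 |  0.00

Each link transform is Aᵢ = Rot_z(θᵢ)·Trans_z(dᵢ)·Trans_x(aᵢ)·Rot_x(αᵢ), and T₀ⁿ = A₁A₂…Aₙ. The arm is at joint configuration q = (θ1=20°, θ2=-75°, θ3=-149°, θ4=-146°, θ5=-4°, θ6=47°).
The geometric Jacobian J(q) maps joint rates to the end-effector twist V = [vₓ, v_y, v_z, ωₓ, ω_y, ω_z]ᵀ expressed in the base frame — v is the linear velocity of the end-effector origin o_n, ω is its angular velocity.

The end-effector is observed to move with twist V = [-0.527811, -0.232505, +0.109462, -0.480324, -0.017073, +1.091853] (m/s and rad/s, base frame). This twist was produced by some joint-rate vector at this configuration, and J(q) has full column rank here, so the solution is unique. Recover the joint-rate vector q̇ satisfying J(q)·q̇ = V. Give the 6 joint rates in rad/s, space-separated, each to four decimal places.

0.3940 0.2910 -0.0500 0.2040 -0.4150 0.9060

o_n = [0.4327, 1.1143, 0.1036]
J₁: ẑ×o_n = [-1.1143, 0.4327, 0.0000], ω = ẑ
J2: z=[0.3420, -0.9397, 0.0000] o=[0.4135, 0.1505, 0.5600] → [0.4289, 0.1561, 0.3477, 0.3420, -0.9397, 0.0000]
J3: z=[0.9077, 0.3304, 0.2588] o=[0.5351, 0.1947, 0.0770] → [-0.2292, -0.0506, 0.8685, 0.9077, 0.3304, 0.2588]
J4: z=[0.9077, 0.3304, 0.2588] o=[0.8019, -0.1082, 0.7643] → [-0.5347, 0.5041, 1.2317, 0.9077, 0.3304, 0.2588]
J5: z=[0.9077, 0.3304, 0.2588] o=[0.7440, 0.4783, 0.5278] → [-0.3048, 0.3044, 0.6802, 0.9077, 0.3304, 0.2588]
J6: z=[-0.3785, 0.3781, 0.8448] o=[0.8658, 0.9229, 0.3834] → [-0.2676, -0.4718, 0.0913, -0.3785, 0.3781, 0.8448]
q̇ = J⁺·V = [0.3940, 0.2910, -0.0500, 0.2040, -0.4150, 0.9060]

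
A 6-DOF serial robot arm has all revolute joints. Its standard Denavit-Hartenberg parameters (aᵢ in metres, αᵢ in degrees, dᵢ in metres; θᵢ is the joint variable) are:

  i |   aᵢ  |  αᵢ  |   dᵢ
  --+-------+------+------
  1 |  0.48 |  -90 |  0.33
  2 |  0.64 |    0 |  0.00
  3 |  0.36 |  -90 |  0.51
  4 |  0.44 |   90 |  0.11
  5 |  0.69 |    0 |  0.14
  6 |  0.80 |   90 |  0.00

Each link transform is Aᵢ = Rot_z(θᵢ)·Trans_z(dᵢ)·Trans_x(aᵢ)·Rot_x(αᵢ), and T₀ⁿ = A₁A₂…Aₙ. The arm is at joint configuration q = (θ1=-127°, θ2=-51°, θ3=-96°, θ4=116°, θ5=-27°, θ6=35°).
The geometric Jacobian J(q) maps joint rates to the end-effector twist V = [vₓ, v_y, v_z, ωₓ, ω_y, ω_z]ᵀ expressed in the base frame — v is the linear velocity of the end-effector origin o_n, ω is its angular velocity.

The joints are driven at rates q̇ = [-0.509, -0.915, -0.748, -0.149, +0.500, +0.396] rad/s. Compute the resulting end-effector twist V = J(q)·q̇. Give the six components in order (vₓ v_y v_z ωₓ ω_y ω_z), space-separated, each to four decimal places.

-0.3963 0.6623 1.7162 -1.1865 1.8414 -0.1954

o_n = [-1.6321, -0.1529, 0.5739]
J₁: ẑ×o_n = [0.1529, -1.6321, 0.0000], ω = ẑ
J2: z=[0.7986, -0.6018, 0.0000] o=[-0.2889, -0.3833, 0.3300] → [-0.1468, -0.1948, -0.6243, 0.7986, -0.6018, 0.0000]
J3: z=[0.7986, -0.6018, 0.0000] o=[-0.5313, -0.7050, 0.8274] → [0.1525, 0.2024, -0.2215, 0.7986, -0.6018, 0.0000]
J4: z=[-0.3278, -0.4350, 0.8387] o=[0.0577, -0.7708, 1.0234] → [-0.3227, -1.5646, -0.9376, -0.3278, -0.4350, 0.8387]
J5: z=[0.1035, 0.8658, 0.4895] o=[-0.3915, -0.7098, 1.0106] → [-0.6508, -0.5621, 1.1318, 0.1035, 0.8658, 0.4895]
J6: z=[0.1035, 0.8658, 0.4895] o=[-0.8517, -0.3003, 0.6697] → [-0.1551, -0.3721, 0.6910, 0.1035, 0.8658, 0.4895]
V = J·q̇ = [-0.3963, 0.6623, 1.7162, -1.1865, 1.8414, -0.1954]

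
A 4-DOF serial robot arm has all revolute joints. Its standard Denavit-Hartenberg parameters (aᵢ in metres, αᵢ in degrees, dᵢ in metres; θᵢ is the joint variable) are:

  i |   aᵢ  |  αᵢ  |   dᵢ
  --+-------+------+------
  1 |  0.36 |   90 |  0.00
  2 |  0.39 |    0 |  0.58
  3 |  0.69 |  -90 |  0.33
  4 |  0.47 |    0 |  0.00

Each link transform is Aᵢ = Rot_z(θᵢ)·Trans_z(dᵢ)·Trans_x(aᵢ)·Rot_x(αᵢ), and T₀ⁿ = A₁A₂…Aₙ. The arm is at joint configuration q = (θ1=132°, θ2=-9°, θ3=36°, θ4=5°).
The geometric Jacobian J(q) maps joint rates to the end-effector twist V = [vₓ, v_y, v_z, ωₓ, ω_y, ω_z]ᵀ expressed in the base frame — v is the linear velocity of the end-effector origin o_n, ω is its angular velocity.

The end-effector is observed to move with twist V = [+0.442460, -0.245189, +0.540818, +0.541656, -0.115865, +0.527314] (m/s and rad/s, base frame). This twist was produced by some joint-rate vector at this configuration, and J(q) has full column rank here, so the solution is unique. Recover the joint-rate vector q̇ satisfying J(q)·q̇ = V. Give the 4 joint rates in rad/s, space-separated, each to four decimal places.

-0.3530 0.5810 -0.2560 0.9880

o_n = [-0.5433, 1.9022, 0.4648]
J₁: ẑ×o_n = [-1.9022, -0.5433, 0.0000], ω = ẑ
J2: z=[0.7431, 0.6691, 0.0000] o=[-0.2409, 0.2675, 0.0000] → [0.3110, -0.3454, 1.4172, 0.7431, 0.6691, 0.0000]
J3: z=[0.7431, 0.6691, 0.0000] o=[-0.0676, 0.9419, -0.0610] → [0.3518, -0.3908, 1.0320, 0.7431, 0.6691, 0.0000]
J4: z=[0.3038, -0.3374, 0.8910] o=[-0.2338, 1.6196, 0.2522] → [-0.3235, -0.3404, -0.0186, 0.3038, -0.3374, 0.8910]
q̇ = J⁺·V = [-0.3530, 0.5810, -0.2560, 0.9880]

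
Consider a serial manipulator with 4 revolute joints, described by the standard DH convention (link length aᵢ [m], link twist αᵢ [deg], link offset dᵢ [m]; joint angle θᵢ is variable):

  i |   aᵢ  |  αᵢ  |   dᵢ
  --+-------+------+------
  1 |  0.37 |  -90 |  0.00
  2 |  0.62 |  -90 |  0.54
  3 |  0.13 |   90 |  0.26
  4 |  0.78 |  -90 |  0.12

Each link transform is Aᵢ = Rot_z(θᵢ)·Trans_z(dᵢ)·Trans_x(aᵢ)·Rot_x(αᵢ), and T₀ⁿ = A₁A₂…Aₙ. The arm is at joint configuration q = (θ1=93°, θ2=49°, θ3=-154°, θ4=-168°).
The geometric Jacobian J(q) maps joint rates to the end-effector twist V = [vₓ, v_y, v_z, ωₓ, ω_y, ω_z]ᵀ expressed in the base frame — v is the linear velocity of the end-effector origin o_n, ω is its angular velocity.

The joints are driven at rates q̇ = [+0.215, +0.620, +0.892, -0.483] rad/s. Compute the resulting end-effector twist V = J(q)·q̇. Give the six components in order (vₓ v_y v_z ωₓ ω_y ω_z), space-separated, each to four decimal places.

o_n = [-0.2090, 1.0321, -0.9218]
J₁: ẑ×o_n = [-1.0321, -0.2090, 0.0000], ω = ẑ
J2: z=[-0.9986, -0.0523, 0.0000] o=[-0.0194, 0.3695, 0.0000] → [0.0482, -0.9205, -0.6716, -0.9986, -0.0523, 0.0000]
J3: z=[0.0395, -0.7537, -0.6561] o=[-0.5799, 0.7474, -0.4679] → [0.5288, -0.2254, 0.2908, 0.0395, -0.7537, -0.6561]
J4: z=[0.9126, -0.2402, 0.3308] o=[-0.6225, 0.4719, -0.5503] → [-0.0961, 0.4758, 0.6105, 0.9126, -0.2402, 0.3308]
V = J·q̇ = [0.3261, -1.0465, -0.4519, -1.0247, -0.5887, -0.5300]

0.3261 -1.0465 -0.4519 -1.0247 -0.5887 -0.5300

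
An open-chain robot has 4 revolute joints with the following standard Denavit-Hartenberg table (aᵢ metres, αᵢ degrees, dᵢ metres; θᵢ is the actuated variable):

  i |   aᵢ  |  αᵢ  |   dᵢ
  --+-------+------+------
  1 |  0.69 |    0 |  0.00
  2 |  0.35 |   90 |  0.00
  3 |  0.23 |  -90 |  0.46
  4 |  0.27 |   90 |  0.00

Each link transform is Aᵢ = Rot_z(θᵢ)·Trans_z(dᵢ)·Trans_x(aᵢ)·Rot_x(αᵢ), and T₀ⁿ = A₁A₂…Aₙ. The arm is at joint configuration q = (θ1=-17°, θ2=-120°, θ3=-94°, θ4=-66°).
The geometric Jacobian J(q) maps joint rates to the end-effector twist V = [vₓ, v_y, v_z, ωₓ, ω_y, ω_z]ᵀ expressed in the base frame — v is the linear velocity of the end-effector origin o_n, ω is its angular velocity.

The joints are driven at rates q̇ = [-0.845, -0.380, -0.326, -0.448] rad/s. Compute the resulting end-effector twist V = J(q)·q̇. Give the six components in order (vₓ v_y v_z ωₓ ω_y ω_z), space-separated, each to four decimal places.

o_n = [-0.0607, 0.0925, -0.3390]
J₁: ẑ×o_n = [-0.0925, -0.0607, 0.0000], ω = ẑ
J2: z=[0.0000, 0.0000, 1.0000] o=[0.6599, -0.2017, 0.0000] → [-0.2943, -0.7206, 0.0000, 0.0000, 0.0000, 1.0000]
J3: z=[-0.6820, 0.7314, 0.0000] o=[0.4039, -0.4404, 0.0000] → [-0.2479, -0.2312, -0.0237, -0.6820, 0.7314, 0.0000]
J4: z=[-0.7296, -0.6803, -0.0698] o=[0.1019, -0.0931, -0.2294] → [0.0875, -0.0686, -0.2461, -0.7296, -0.6803, -0.0698]
V = J·q̇ = [0.2317, 0.4312, 0.1180, 0.5492, 0.0664, -1.1937]

0.2317 0.4312 0.1180 0.5492 0.0664 -1.1937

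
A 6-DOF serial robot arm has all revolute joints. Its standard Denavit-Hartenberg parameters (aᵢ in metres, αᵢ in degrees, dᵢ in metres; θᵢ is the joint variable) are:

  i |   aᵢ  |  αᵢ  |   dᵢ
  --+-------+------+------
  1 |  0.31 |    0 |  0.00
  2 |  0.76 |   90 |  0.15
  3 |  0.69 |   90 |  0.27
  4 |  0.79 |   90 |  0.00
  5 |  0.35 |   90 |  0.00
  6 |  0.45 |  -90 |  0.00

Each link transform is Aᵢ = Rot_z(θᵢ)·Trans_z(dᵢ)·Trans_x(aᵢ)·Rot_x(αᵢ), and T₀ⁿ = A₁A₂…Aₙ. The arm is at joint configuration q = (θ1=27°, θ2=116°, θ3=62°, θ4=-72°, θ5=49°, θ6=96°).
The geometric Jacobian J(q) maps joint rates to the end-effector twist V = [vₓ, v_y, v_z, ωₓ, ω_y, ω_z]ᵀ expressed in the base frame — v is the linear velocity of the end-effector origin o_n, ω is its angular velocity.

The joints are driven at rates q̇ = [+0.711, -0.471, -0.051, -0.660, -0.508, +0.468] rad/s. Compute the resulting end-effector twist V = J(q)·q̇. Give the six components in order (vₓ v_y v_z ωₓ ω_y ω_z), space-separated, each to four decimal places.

0.3694 -0.3938 -0.5182 0.3215 -0.5301 1.2170

o_n = [-1.1923, 0.2348, 0.5459]
J₁: ẑ×o_n = [-0.2348, -1.1923, 0.0000], ω = ẑ
J2: z=[0.0000, 0.0000, 1.0000] o=[0.2762, 0.1407, 0.0000] → [-0.0941, -1.4685, 0.0000, 0.0000, 0.0000, 1.0000]
J3: z=[0.6018, 0.7986, 0.0000] o=[-0.3308, 0.5981, 0.1500] → [0.3161, -0.2382, 0.4694, 0.6018, 0.7986, 0.0000]
J4: z=[-0.7052, 0.5314, -0.4695] o=[-0.4270, 1.0087, 0.7592] → [-0.4767, 0.2089, 0.9524, -0.7052, 0.5314, -0.4695]
J5: z=[0.1706, -0.5155, -0.8397] o=[-0.9707, 0.4776, 0.9748] → [0.0172, 0.2593, -0.1557, 0.1706, -0.5155, -0.8397]
J6: z=[-0.0568, -0.8560, 0.5139] o=[-1.3150, 0.4636, 0.9134] → [0.4322, 0.0421, 0.1180, -0.0568, -0.8560, 0.5139]
V = J·q̇ = [0.3694, -0.3938, -0.5182, 0.3215, -0.5301, 1.2170]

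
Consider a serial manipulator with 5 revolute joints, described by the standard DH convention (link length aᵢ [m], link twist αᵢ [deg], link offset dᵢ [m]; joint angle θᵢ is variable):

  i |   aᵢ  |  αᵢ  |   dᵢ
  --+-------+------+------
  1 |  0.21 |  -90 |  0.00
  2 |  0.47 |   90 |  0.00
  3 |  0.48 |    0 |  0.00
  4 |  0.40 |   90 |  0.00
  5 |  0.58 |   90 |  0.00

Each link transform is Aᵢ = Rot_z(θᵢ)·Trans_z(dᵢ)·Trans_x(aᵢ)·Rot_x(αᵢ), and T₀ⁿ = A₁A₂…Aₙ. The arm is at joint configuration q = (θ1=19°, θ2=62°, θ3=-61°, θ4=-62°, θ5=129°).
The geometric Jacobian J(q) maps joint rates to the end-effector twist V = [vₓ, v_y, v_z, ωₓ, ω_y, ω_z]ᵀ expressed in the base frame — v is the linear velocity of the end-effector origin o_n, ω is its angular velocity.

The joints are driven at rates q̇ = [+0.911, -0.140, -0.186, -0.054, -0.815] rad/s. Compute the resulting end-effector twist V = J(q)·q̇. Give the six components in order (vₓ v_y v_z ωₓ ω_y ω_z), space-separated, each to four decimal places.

0.3979 0.6653 0.4921 0.2931 -0.5166 0.1948

o_n = [1.0246, -0.1223, -0.3920]
J₁: ẑ×o_n = [0.1223, 1.0246, -0.0000], ω = ẑ
J2: z=[-0.3256, 0.9455, 0.0000] o=[0.1986, 0.0684, 0.0000] → [-0.3707, -0.1276, -0.7189, -0.3256, 0.9455, 0.0000]
J3: z=[0.8348, 0.2875, 0.4695] o=[0.4072, 0.1402, -0.4150] → [0.1298, 0.2707, -0.3966, 0.8348, 0.2875, 0.4695]
J4: z=[0.8348, 0.2875, 0.4695] o=[0.6472, -0.2212, -0.6205] → [0.0192, -0.0135, -0.0259, 0.8348, 0.2875, 0.4695]
J5: z=[-0.5496, 0.3868, 0.7405] o=[0.6597, -0.5717, -0.4281] → [-0.3188, 0.2900, -0.3881, -0.5496, 0.3868, 0.7405]
V = J·q̇ = [0.3979, 0.6653, 0.4921, 0.2931, -0.5166, 0.1948]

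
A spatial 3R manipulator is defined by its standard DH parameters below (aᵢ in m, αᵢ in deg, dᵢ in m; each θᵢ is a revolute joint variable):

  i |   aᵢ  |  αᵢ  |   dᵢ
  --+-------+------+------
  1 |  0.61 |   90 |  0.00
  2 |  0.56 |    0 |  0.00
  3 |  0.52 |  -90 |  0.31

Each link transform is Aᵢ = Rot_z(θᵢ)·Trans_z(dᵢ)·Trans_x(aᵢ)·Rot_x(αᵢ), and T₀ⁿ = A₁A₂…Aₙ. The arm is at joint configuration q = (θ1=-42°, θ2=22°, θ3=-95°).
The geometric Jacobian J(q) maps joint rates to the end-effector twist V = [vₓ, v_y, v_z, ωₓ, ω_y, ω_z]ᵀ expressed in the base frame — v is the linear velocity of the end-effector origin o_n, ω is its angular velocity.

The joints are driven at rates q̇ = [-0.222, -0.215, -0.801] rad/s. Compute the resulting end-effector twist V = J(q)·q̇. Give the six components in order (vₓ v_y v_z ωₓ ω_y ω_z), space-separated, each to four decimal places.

o_n = [0.7447, -1.0877, -0.2875]
J₁: ẑ×o_n = [1.0877, 0.7447, -0.0000], ω = ẑ
J2: z=[-0.6691, -0.7431, 0.0000] o=[0.4533, -0.4082, 0.0000] → [0.2137, -0.1924, 0.6713, -0.6691, -0.7431, 0.0000]
J3: z=[-0.6691, -0.7431, 0.0000] o=[0.8392, -0.7556, 0.2098] → [0.3695, -0.3327, 0.1520, -0.6691, -0.7431, 0.0000]
V = J·q̇ = [-0.5834, 0.1426, -0.2661, 0.6798, 0.7550, -0.2220]

-0.5834 0.1426 -0.2661 0.6798 0.7550 -0.2220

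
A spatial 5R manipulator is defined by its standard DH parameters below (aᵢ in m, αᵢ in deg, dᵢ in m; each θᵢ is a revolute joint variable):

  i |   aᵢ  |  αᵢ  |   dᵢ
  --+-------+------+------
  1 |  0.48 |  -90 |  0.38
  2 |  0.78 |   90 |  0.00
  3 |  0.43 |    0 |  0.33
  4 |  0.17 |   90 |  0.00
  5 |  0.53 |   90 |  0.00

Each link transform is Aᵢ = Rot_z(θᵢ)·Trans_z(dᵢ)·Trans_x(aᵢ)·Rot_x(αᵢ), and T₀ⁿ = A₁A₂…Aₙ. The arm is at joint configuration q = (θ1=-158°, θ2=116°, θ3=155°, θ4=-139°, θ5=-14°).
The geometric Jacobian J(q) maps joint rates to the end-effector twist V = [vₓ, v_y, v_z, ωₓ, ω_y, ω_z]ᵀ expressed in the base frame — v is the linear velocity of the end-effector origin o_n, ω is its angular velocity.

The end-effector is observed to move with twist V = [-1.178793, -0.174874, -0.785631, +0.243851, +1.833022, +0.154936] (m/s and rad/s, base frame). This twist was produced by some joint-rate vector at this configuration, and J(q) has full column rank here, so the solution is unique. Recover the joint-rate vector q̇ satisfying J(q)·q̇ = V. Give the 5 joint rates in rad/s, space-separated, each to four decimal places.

-0.0860 -0.9680 -0.8300 -0.0960 0.6660

o_n = [-0.0485, -0.4190, -0.6504]
J₁: ẑ×o_n = [0.4190, -0.0485, 0.0000], ω = ẑ
J2: z=[0.3746, -0.9272, 0.0000] o=[-0.4450, -0.1798, 0.3800] → [0.9554, 0.3860, 0.2781, 0.3746, -0.9272, 0.0000]
J3: z=[-0.8333, -0.3367, -0.4384] o=[-0.1280, -0.0517, -0.3211] → [-0.0501, -0.3093, 0.3329, -0.8333, -0.3367, -0.4384]
J4: z=[-0.8333, -0.3367, -0.4384] o=[-0.4933, -0.3953, -0.1155] → [0.1697, -0.6408, 0.1695, -0.8333, -0.3367, -0.4384]
J5: z=[-0.2481, 0.9365, -0.2477] o=[-0.4094, -0.4119, -0.2623] → [-0.3652, -0.1857, -0.3362, -0.2481, 0.9365, -0.2477]
q̇ = J⁺·V = [-0.0860, -0.9680, -0.8300, -0.0960, 0.6660]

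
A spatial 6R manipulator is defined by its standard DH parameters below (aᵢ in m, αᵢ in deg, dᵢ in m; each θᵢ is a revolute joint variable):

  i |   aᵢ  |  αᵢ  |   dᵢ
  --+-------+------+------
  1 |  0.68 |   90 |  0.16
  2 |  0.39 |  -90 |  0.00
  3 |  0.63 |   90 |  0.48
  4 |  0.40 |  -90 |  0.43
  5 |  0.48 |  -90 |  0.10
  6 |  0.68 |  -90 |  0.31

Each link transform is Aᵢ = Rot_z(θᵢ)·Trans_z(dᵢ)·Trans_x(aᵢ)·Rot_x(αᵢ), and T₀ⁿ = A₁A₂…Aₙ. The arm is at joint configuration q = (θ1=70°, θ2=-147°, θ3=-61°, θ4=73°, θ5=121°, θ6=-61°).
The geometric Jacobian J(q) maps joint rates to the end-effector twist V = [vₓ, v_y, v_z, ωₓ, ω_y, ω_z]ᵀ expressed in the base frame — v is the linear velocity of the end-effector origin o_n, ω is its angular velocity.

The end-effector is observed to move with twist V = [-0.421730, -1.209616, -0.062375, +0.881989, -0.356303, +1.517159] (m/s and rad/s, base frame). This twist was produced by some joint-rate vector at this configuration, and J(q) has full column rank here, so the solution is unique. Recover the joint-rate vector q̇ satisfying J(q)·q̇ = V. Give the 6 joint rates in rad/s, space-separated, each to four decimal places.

-0.2430 -0.1010 -0.5470 0.8620 -0.7250 0.8970

o_n = [0.0439, 0.5680, -0.4174]
J₁: ẑ×o_n = [-0.5680, 0.0439, 0.0000], ω = ẑ
J2: z=[0.9397, -0.3420, 0.0000] o=[0.2326, 0.6390, 0.1600] → [0.1975, 0.5426, -0.1312, 0.9397, -0.3420, 0.0000]
J3: z=[0.1863, 0.5118, -0.8387] o=[0.1207, 0.3316, -0.0524] → [0.0114, 0.1324, 0.0833, 0.1863, 0.5118, -0.8387]
J4: z=[0.7064, 0.5235, 0.4764] o=[0.6403, 0.1481, -0.6213] → [-0.0932, -0.4281, 0.6088, 0.7064, 0.5235, 0.4764]
J5: z=[-0.5985, 0.8011, 0.0073] o=[1.0952, 0.4893, -0.7682] → [0.2804, 0.2023, 0.7950, -0.5985, 0.8011, 0.0073]
J6: z=[0.0400, 0.0208, 0.9990] o=[0.6513, 0.2823, -0.7461] → [-0.2785, -0.6199, 0.0241, 0.0400, 0.0208, 0.9990]
q̇ = J⁺·V = [-0.2430, -0.1010, -0.5470, 0.8620, -0.7250, 0.8970]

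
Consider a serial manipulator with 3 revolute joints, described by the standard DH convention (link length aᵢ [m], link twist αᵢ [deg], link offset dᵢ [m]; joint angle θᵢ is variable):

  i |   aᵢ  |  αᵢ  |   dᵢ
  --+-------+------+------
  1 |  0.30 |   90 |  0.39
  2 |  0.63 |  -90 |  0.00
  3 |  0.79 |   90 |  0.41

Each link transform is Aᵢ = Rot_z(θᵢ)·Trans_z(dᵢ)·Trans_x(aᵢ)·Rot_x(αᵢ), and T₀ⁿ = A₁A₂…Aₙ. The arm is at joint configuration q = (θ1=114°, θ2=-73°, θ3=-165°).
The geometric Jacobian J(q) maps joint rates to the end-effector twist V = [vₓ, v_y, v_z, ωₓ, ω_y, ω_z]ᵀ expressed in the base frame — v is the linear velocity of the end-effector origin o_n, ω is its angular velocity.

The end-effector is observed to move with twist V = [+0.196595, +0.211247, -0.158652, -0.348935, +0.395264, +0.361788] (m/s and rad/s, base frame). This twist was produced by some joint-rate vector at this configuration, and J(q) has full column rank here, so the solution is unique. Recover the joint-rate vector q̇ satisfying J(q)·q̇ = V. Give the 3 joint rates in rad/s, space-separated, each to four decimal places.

0.2080 -0.1580 0.5260

o_n = [-0.0789, 0.6799, 0.6371]
J₁: ẑ×o_n = [-0.6799, -0.0789, 0.0000], ω = ẑ
J2: z=[0.9135, 0.4067, 0.0000] o=[-0.1220, 0.2741, 0.3900] → [0.1005, -0.2258, 0.3532, 0.9135, 0.4067, 0.0000]
J3: z=[-0.3890, 0.8736, 0.2924] o=[-0.1969, 0.4423, -0.2125] → [0.6728, 0.3650, -0.1955, -0.3890, 0.8736, 0.2924]
q̇ = J⁺·V = [0.2080, -0.1580, 0.5260]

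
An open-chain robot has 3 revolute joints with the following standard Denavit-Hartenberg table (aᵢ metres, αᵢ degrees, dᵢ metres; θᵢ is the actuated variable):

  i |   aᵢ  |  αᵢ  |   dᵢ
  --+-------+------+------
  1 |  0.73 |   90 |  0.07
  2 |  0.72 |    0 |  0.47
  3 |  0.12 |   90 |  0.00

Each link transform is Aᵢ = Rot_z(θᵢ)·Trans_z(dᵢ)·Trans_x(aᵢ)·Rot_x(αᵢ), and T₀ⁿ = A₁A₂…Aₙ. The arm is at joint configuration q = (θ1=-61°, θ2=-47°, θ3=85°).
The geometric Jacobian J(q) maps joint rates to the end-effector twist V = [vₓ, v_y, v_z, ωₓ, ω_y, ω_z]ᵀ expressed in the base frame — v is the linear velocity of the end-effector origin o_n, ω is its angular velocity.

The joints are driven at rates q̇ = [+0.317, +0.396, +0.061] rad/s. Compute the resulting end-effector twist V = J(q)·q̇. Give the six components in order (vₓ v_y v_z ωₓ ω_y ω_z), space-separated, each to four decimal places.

o_n = [0.2267, -1.3785, -0.3827]
J₁: ẑ×o_n = [1.3785, 0.2267, -0.0000], ω = ẑ
J2: z=[-0.8746, -0.4848, 0.0000] o=[0.3539, -0.6385, 0.0700] → [0.2195, -0.3959, 0.5856, -0.8746, -0.4848, 0.0000]
J3: z=[-0.8746, -0.4848, 0.0000] o=[0.1809, -1.2958, -0.4566] → [-0.0358, 0.0646, 0.0946, -0.8746, -0.4848, 0.0000]
V = J·q̇ = [0.5217, -0.0810, 0.2377, -0.3997, -0.2216, 0.3170]

0.5217 -0.0810 0.2377 -0.3997 -0.2216 0.3170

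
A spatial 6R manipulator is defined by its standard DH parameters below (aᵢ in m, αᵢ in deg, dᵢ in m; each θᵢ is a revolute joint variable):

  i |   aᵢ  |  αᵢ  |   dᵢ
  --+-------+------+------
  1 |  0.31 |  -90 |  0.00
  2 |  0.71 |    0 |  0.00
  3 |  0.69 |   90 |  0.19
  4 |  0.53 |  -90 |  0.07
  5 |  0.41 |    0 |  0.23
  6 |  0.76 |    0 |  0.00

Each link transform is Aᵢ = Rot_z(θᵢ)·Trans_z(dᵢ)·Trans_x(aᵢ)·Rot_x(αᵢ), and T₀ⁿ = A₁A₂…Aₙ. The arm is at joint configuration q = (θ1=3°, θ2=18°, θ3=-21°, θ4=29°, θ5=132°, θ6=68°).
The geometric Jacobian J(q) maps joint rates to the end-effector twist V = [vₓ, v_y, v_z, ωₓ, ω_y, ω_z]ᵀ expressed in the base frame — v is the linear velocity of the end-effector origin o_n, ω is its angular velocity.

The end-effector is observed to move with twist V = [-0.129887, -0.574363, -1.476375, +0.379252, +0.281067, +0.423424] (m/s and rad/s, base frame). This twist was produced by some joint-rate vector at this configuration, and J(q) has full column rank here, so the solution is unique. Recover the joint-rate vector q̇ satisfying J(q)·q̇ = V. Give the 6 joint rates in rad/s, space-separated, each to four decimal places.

o_n = [1.1507, 0.2294, -0.1849]
J₁: ẑ×o_n = [-0.2294, 1.1507, 0.0000], ω = ẑ
J2: z=[-0.0523, 0.9986, 0.0000] o=[0.3096, 0.0162, 0.0000] → [-0.1846, -0.0097, -0.8512, -0.0523, 0.9986, 0.0000]
J3: z=[-0.0523, 0.9986, 0.0000] o=[0.9839, 0.0516, -0.2194] → [0.0345, 0.0018, -0.1759, -0.0523, 0.9986, 0.0000]
J4: z=[-0.0523, -0.0027, 0.9986] o=[1.6621, 0.2774, -0.1833] → [0.0479, -0.5107, 0.0011, -0.0523, -0.0027, 0.9986]
J5: z=[-0.5293, 0.8481, -0.0254] o=[2.1072, 0.5580, -0.0891] → [-0.0896, -0.0264, 0.9851, -0.5293, 0.8481, -0.0254]
J6: z=[-0.5293, 0.8481, -0.0254] o=[1.7691, 0.6085, -0.4118] → [0.1828, 0.1358, 0.7251, -0.5293, 0.8481, -0.0254]
q̇ = J⁺·V = [-0.1840, 0.8290, 0.1980, 0.5860, -0.3900, -0.4860]

-0.1840 0.8290 0.1980 0.5860 -0.3900 -0.4860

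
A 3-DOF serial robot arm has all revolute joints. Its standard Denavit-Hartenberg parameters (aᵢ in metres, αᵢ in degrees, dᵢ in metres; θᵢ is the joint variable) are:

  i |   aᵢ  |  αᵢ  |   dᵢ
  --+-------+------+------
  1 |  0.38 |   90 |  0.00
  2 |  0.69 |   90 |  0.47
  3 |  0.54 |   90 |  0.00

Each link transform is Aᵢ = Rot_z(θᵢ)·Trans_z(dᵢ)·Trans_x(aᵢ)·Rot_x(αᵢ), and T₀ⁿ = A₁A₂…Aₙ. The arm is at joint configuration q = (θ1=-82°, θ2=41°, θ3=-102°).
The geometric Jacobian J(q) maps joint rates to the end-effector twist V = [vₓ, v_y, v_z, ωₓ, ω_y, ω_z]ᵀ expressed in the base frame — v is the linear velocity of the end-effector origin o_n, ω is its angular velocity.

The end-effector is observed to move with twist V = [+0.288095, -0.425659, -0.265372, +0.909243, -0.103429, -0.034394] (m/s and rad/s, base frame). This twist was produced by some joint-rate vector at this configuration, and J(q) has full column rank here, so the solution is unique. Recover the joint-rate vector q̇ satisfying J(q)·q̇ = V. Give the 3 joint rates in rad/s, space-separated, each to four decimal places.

0.2290 -0.8860 0.3490

o_n = [0.1712, -0.8000, 0.3790]
J₁: ẑ×o_n = [0.8000, 0.1712, -0.0000], ω = ẑ
J2: z=[-0.9903, -0.1392, 0.0000] o=[0.0529, -0.3763, 0.0000] → [-0.0527, 0.3753, 0.4360, -0.9903, -0.1392, 0.0000]
J3: z=[0.0913, -0.6497, -0.7547] o=[-0.3401, -0.9574, 0.4527] → [0.1667, -0.3791, 0.3465, 0.0913, -0.6497, -0.7547]
q̇ = J⁺·V = [0.2290, -0.8860, 0.3490]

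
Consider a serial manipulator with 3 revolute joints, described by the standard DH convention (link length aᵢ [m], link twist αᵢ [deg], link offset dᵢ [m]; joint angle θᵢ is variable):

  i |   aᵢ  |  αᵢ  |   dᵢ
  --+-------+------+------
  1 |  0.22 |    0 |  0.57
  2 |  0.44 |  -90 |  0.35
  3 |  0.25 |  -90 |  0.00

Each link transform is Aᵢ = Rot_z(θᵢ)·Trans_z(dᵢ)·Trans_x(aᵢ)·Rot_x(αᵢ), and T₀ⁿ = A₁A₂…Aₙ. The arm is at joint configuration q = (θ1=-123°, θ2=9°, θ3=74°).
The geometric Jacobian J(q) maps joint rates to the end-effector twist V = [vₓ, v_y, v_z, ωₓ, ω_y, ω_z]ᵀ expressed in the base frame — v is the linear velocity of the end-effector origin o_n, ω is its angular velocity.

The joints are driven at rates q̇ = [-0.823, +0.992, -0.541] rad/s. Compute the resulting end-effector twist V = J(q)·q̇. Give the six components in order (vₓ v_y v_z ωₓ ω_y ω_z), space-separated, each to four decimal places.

o_n = [-0.3268, -0.6494, 0.6797]
J₁: ẑ×o_n = [0.6494, -0.3268, 0.0000], ω = ẑ
J2: z=[0.0000, 0.0000, 1.0000] o=[-0.1198, -0.1845, 0.5700] → [0.4649, -0.2070, 0.0000, 0.0000, 0.0000, 1.0000]
J3: z=[0.9135, -0.4067, 0.0000] o=[-0.2988, -0.5865, 0.9200] → [0.0977, 0.2195, -0.0689, 0.9135, -0.4067, 0.0000]
V = J·q̇ = [-0.1262, -0.0551, 0.0373, -0.4942, 0.2200, 0.1690]

-0.1262 -0.0551 0.0373 -0.4942 0.2200 0.1690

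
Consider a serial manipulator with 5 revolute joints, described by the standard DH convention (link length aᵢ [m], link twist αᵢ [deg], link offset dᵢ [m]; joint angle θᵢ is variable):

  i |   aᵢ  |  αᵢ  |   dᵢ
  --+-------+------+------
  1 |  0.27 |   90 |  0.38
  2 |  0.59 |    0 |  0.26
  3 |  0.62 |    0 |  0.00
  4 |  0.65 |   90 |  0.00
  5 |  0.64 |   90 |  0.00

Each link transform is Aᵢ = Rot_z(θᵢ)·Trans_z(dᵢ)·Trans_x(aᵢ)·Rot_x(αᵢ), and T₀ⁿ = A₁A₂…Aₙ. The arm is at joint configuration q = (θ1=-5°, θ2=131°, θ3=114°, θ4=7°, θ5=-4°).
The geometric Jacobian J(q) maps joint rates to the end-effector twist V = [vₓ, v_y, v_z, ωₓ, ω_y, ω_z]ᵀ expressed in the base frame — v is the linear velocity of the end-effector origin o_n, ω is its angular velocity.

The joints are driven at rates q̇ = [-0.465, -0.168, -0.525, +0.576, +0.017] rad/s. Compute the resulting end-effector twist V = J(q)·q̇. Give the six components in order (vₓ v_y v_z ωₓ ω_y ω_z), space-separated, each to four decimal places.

-0.5257 0.3979 0.2925 -0.0059 0.1180 -0.4597

o_n = [-0.7931, -0.1468, -0.9620]
J₁: ẑ×o_n = [0.1468, -0.7931, 0.0000], ω = ẑ
J2: z=[-0.0872, -0.9962, 0.0000] o=[0.2690, -0.0235, 0.3800] → [1.3369, -0.1170, -1.0472, -0.0872, -0.9962, 0.0000]
J3: z=[-0.0872, -0.9962, 0.0000] o=[-0.1393, -0.2488, 0.8253] → [1.7805, -0.1558, -0.6602, -0.0872, -0.9962, 0.0000]
J4: z=[-0.0872, -0.9962, 0.0000] o=[-0.4003, -0.2260, 0.2634] → [1.2207, -0.1068, -0.3982, -0.0872, -0.9962, 0.0000]
J5: z=[-0.9474, 0.0829, 0.3090] o=[-0.6004, -0.2085, -0.3548] → [-0.0694, -0.6348, -0.0425, -0.9474, 0.0829, 0.3090]
V = J·q̇ = [-0.5257, 0.3979, 0.2925, -0.0059, 0.1180, -0.4597]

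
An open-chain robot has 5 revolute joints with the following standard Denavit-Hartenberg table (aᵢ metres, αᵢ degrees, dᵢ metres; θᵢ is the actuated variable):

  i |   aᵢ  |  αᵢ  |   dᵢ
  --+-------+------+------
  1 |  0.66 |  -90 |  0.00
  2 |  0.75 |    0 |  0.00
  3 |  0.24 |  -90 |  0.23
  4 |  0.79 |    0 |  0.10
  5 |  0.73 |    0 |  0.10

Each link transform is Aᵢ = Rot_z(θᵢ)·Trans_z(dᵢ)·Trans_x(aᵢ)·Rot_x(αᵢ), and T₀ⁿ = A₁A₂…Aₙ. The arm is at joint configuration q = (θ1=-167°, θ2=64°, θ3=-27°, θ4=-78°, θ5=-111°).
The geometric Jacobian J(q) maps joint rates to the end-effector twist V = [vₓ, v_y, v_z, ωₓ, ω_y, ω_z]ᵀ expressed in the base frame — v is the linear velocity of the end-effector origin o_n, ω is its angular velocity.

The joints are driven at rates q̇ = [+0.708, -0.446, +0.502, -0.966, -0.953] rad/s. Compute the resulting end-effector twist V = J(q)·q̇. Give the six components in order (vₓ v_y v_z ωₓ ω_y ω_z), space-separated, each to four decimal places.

o_n = [-0.3998, -1.0042, -0.6432]
J₁: ẑ×o_n = [1.0042, -0.3998, 0.0000], ω = ẑ
J2: z=[0.2250, -0.9744, 0.0000] o=[-0.6431, -0.1485, 0.0000] → [0.6267, 0.1447, 0.0446, 0.2250, -0.9744, 0.0000]
J3: z=[0.2250, -0.9744, 0.0000] o=[-0.9634, -0.2224, -0.6741] → [-0.0301, -0.0070, 0.3733, 0.2250, -0.9744, 0.0000]
J4: z=[0.5864, 0.1354, -0.7986] o=[-1.0985, -0.4896, -0.8185] → [-0.3872, -0.6608, -0.3963, 0.5864, 0.1354, -0.7986]
J5: z=[0.5864, 0.1354, -0.7986] o=[-0.9938, -1.2586, -0.9972] → [0.2511, -0.6820, 0.0687, 0.5864, 0.1354, -0.7986]
V = J·q̇ = [0.5511, 0.9372, 0.4849, -1.1127, -0.3144, 2.2406]

0.5511 0.9372 0.4849 -1.1127 -0.3144 2.2406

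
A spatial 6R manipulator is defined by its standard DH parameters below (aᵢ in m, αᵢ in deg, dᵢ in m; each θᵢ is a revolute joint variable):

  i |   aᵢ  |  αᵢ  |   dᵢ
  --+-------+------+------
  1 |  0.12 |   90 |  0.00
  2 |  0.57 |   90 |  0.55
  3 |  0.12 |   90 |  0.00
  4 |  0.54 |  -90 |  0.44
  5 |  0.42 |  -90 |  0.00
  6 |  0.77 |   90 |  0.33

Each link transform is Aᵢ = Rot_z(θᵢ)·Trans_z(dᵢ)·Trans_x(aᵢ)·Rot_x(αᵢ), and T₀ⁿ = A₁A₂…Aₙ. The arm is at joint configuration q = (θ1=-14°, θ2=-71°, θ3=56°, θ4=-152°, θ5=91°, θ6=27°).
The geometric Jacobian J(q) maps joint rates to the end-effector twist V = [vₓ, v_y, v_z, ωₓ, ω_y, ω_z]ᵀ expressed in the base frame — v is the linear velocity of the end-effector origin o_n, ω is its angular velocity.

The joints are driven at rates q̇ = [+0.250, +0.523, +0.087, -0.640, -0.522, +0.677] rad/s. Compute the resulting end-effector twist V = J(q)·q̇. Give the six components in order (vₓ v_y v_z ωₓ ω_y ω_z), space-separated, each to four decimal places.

o_n = [-0.2947, -0.6922, 0.0196]
J₁: ẑ×o_n = [0.6922, -0.2947, 0.0000], ω = ẑ
J2: z=[-0.2419, -0.9703, 0.0000] o=[0.1164, -0.0290, 0.0000] → [-0.0190, 0.0047, -0.2385, -0.2419, -0.9703, 0.0000]
J3: z=[-0.9174, 0.2287, -0.3256] o=[0.1634, -0.6076, -0.5389] → [0.1002, 0.6615, 0.1824, -0.9174, 0.2287, -0.3256]
J4: z=[0.3972, 0.4773, -0.7839] o=[0.1606, -0.7094, -0.6024] → [0.3103, 0.1098, 0.2241, 0.3972, 0.4773, -0.7839]
J5: z=[0.7988, -0.6003, 0.0392] o=[0.5793, -0.1528, -0.6127] → [-0.3584, -0.5393, -0.9555, 0.7988, -0.6003, 0.0392]
J6: z=[-0.4448, -0.6333, -0.6333] o=[0.4092, -0.3580, -0.2880] → [-0.4065, 0.5826, -0.2971, -0.4448, -0.6333, -0.6333]
V = J·q̇ = [-0.1149, 0.5920, 0.0454, -1.1787, -0.9084, 0.2741]

-0.1149 0.5920 0.0454 -1.1787 -0.9084 0.2741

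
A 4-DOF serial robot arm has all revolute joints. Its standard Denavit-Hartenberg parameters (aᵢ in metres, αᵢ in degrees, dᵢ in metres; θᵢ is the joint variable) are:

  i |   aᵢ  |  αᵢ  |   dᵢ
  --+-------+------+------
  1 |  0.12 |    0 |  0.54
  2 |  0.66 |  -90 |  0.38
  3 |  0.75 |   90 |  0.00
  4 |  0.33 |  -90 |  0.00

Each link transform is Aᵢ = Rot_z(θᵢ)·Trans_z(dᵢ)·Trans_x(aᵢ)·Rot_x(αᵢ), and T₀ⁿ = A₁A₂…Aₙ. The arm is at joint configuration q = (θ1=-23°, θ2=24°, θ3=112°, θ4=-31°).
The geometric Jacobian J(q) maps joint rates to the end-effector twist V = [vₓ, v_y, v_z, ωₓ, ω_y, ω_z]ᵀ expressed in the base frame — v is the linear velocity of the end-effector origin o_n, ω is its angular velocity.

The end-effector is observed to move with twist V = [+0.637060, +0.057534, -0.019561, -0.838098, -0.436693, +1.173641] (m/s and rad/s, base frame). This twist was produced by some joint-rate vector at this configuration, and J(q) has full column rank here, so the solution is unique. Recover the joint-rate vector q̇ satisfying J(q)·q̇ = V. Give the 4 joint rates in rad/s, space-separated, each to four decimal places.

o_n = [0.3865, -0.2121, -0.0377]
J₁: ẑ×o_n = [0.2121, 0.3865, -0.0000], ω = ẑ
J2: z=[0.0000, 0.0000, 1.0000] o=[0.1105, -0.0469, 0.5400] → [0.1652, 0.2760, -0.0000, 0.0000, 0.0000, 1.0000]
J3: z=[-0.0175, 0.9998, 0.0000] o=[0.7704, -0.0354, 0.9200] → [-0.9575, -0.0167, 0.3869, -0.0175, 0.9998, 0.0000]
J4: z=[0.9270, 0.0162, -0.3746] o=[0.4894, -0.0403, 0.2246] → [-0.0686, 0.2817, -0.1576, 0.9270, 0.0162, -0.3746]
q̇ = J⁺·V = [0.7040, 0.1280, -0.4220, -0.9120]

0.7040 0.1280 -0.4220 -0.9120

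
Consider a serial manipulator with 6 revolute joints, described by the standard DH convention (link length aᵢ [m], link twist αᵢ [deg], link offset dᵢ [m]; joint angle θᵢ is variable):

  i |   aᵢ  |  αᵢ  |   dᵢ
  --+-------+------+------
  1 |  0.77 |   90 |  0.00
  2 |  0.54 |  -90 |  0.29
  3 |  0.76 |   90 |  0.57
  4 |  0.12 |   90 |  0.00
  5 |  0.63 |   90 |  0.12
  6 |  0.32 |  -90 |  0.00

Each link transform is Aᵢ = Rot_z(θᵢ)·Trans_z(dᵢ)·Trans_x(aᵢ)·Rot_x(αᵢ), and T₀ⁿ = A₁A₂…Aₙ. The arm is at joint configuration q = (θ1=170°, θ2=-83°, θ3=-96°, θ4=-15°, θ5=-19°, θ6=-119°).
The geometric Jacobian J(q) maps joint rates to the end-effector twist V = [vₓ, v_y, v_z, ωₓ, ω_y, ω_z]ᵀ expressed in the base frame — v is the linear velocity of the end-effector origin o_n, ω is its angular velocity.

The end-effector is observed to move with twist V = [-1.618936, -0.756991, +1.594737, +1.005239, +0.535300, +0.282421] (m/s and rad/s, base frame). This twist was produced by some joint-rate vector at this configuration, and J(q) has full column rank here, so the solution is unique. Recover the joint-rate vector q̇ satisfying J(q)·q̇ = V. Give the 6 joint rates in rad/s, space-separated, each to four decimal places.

0.8000 0.7900 -0.7460 -0.1840 0.2340 0.2210

o_n = [-1.1023, 1.8696, -0.4781]
J₁: ẑ×o_n = [-1.8696, -1.1023, 0.0000], ω = ẑ
J2: z=[0.1736, 0.9848, 0.0000] o=[-0.7583, 0.1337, 0.0000] → [-0.4708, 0.0830, 0.6402, 0.1736, 0.9848, 0.0000]
J3: z=[-0.9775, 0.1724, 0.1219] o=[-0.7728, 0.4307, -0.5360] → [-0.1654, 0.0164, -1.3496, -0.9775, 0.1724, 0.1219]
J4: z=[0.1012, -0.1240, 0.9871] o=[-1.1891, 1.2716, -0.3877] → [-0.5790, 0.0949, 0.0713, 0.1012, -0.1240, 0.9871]
J5: z=[0.8962, -0.4194, -0.1446] o=[-1.1373, 1.3796, -0.3794] → [0.1122, 0.0834, 0.4538, 0.8962, -0.4194, -0.1446]
J6: z=[-0.2363, -0.1755, -0.9557] o=[-0.7932, 1.8904, -0.5583] → [-0.0340, 0.3143, -0.0493, -0.2363, -0.1755, -0.9557]
q̇ = J⁺·V = [0.8000, 0.7900, -0.7460, -0.1840, 0.2340, 0.2210]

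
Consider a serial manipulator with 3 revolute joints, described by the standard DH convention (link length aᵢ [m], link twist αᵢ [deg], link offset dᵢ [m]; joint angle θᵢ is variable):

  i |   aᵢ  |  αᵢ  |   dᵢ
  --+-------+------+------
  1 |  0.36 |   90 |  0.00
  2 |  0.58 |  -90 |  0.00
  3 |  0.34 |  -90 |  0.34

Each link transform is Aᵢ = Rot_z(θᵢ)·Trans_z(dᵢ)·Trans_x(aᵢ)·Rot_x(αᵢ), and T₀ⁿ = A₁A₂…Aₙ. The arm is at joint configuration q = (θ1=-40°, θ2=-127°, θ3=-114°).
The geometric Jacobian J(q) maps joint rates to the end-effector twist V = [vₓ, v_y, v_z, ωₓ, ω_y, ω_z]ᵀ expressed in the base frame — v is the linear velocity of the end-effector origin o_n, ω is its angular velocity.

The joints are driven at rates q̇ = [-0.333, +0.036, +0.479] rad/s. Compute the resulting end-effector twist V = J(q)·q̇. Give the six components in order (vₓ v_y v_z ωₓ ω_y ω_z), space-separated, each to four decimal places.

-0.2533 -0.0329 -0.1186 0.2699 -0.2735 -0.6213

o_n = [0.0805, -0.4730, -0.5574]
J₁: ẑ×o_n = [0.4730, 0.0805, -0.0000], ω = ẑ
J2: z=[-0.6428, -0.7660, 0.0000] o=[0.2758, -0.2314, 0.0000] → [0.4270, -0.3583, 0.0057, -0.6428, -0.7660, 0.0000]
J3: z=[0.6118, -0.5134, -0.6018] o=[0.0084, -0.0070, -0.4632] → [-0.2321, 0.0142, -0.2481, 0.6118, -0.5134, -0.6018]
V = J·q̇ = [-0.2533, -0.0329, -0.1186, 0.2699, -0.2735, -0.6213]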